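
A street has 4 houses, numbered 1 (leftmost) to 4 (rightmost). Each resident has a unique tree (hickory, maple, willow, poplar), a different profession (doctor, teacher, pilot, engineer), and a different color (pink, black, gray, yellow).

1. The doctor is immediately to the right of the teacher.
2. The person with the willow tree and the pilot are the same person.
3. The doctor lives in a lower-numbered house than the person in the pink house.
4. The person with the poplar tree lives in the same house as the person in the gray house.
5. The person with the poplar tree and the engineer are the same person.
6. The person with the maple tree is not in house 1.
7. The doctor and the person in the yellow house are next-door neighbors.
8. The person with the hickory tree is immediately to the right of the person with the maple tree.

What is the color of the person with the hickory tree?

black

The person with the hickory tree is narrowed to house 3 or 4; consider each.
Placing it in house 4 leads to a contradiction, so it's in house 3.
Clue 8: the person with the maple tree is in house 2.
House 3's profession must be doctor (nothing else left).
By clue 1, the teacher is in house 2.
Clue 3 places the person in the pink house in house 4.
House 1 color: only gray fits.
So house 2 gets yellow for color.
The only color still possible for house 3 is black.
Clue 4: the person with the poplar tree is in house 1.
From clue 5, the engineer must be in house 1.
House 4 tree: only willow fits.
House 4's profession must be pilot (nothing else left).
So: house 1 = poplar/engineer/gray, house 2 = maple/teacher/yellow, house 3 = hickory/doctor/black, house 4 = willow/pilot/pink.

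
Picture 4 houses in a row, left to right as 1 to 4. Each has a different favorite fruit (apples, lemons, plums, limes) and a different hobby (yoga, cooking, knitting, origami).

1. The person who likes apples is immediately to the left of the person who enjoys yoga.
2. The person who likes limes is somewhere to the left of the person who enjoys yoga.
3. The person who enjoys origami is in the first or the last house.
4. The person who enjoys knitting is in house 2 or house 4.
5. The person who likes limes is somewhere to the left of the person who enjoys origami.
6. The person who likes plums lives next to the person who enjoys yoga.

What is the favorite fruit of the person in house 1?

By clue 5, the person who enjoys origami is in house 4.
House 1 hobby: only cooking fits.
House 3 hobby: only yoga fits.
From clue 1, the person who likes apples must be in house 2.
House 1 favorite fruit: only limes fits.
House 3 favorite fruit: only lemons fits.
That leaves plums as the favorite fruit for house 4.
House 2's hobby must be knitting (nothing else left).
So: house 1 = limes/cooking, house 2 = apples/knitting, house 3 = lemons/yoga, house 4 = plums/origami.

limes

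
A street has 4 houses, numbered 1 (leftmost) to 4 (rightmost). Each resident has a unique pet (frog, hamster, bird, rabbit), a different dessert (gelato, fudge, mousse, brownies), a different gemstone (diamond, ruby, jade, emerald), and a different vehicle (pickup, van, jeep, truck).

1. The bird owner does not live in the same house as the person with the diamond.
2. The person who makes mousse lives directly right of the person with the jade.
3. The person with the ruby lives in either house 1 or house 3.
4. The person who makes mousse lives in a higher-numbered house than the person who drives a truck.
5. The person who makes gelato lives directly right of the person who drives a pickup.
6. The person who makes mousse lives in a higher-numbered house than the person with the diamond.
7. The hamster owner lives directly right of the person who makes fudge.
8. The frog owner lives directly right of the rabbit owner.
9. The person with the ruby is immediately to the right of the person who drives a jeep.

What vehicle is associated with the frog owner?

From clue 9, the person with the ruby must be in house 3.
By clue 9, the person who drives a jeep is in house 2.
That leaves emerald as the gemstone for house 4.
The only vehicle still possible for house 4 is van.
The person who drives a truck is in house 1 (clue 4).
House 3's vehicle must be pickup (nothing else left).
The person who makes gelato is in house 4 (clue 5).
The person who makes mousse is narrowed to house 2 or 3; consider each.
Placing it in house 2 leads to a contradiction, so it's in house 3.
The person with the jade is in house 2 (clue 2).
That leaves diamond as the gemstone for house 1.
House 1 pet: only rabbit fits.
Clue 8 places the frog owner in house 2.
The only pet still possible for house 3 is hamster.
So house 4 gets bird for pet.
Clue 7: the person who makes fudge is in house 2.
That leaves brownies as the dessert for house 1.
So: house 1 = rabbit/brownies/diamond/truck, house 2 = frog/fudge/jade/jeep, house 3 = hamster/mousse/ruby/pickup, house 4 = bird/gelato/emerald/van.

jeep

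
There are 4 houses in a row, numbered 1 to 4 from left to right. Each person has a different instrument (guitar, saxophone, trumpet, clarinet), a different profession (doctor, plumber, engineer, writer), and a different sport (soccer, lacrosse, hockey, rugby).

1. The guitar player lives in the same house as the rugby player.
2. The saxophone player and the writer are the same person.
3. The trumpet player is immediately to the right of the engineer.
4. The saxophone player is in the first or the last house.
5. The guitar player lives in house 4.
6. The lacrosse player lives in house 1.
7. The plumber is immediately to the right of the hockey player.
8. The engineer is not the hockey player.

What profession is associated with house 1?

writer

From clue 5, the guitar player must be in house 4.
From clue 6, the lacrosse player must be in house 1.
House 1 instrument: only saxophone fits.
From clue 1, the rugby player must be in house 4.
By clue 2, the writer is in house 1.
The trumpet player is in house 3 (clue 3).
Clue 8: the hockey player is in house 3.
That leaves clarinet as the instrument for house 2.
The only profession still possible for house 2 is engineer.
The only sport still possible for house 2 is soccer.
Clue 7: the plumber is in house 4.
House 3 profession: only doctor fits.
So: house 1 = saxophone/writer/lacrosse, house 2 = clarinet/engineer/soccer, house 3 = trumpet/doctor/hockey, house 4 = guitar/plumber/rugby.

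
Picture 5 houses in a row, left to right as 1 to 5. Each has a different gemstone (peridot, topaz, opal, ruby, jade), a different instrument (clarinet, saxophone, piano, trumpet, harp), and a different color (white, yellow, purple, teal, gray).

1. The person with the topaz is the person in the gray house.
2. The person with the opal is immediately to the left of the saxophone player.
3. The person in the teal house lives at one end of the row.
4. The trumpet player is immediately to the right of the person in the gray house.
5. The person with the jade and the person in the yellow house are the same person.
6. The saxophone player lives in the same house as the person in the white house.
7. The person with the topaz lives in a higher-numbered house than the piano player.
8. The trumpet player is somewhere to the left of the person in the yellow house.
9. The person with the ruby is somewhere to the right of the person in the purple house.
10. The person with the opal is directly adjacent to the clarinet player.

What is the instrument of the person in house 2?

clarinet

The person with the jade is narrowed to house 4 or 5; consider each.
Placing it in house 4 leads to a contradiction, so it's in house 5.
By clue 5, the person in the yellow house is in house 5.
House 1's color must be teal (nothing else left).
House 4 color: only white fits.
From clue 6, the saxophone player must be in house 4.
So house 3 gets trumpet for instrument.
The only instrument still possible for house 5 is harp.
The person with the opal is in house 3 (clue 2).
The person in the gray house is in house 2 (clue 4).
Clue 10 places the clarinet player in house 2.
The only gemstone still possible for house 1 is peridot.
So house 2 gets topaz for gemstone.
The only gemstone still possible for house 4 is ruby.
That leaves piano as the instrument for house 1.
That leaves purple as the color for house 3.
So: house 1 = peridot/piano/teal, house 2 = topaz/clarinet/gray, house 3 = opal/trumpet/purple, house 4 = ruby/saxophone/white, house 5 = jade/harp/yellow.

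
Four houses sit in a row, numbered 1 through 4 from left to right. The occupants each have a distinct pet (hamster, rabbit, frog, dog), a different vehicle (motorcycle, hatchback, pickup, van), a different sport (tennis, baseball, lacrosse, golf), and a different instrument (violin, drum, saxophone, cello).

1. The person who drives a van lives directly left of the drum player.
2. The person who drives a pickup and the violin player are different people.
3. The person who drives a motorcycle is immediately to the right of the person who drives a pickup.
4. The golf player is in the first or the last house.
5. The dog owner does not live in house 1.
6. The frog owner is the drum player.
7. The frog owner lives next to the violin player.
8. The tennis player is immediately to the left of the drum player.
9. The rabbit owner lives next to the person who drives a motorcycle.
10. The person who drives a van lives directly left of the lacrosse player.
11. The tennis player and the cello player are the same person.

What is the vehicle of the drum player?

The golf player is narrowed to house 1 or 4; consider each.
Placing it in house 1 leads to a contradiction, so it's in house 4.
The frog owner is narrowed to house 2 or 3; consider each.
Placing it in house 3 leads to a contradiction, so it's in house 2.
From clue 6, the drum player must be in house 2.
By clue 8, the tennis player is in house 1.
Clue 11 places the cello player in house 1.
House 4's instrument must be saxophone (nothing else left).
From clue 1, the person who drives a van must be in house 1.
The lacrosse player is in house 2 (clue 10).
House 4 vehicle: only hatchback fits.
House 3 sport: only baseball fits.
House 3's instrument must be violin (nothing else left).
By clue 3, the person who drives a motorcycle is in house 3.
The rabbit owner is in house 4 (clue 9).
The only pet still possible for house 1 is hamster.
That leaves dog as the pet for house 3.
The only vehicle still possible for house 2 is pickup.
So: house 1 = hamster/van/tennis/cello, house 2 = frog/pickup/lacrosse/drum, house 3 = dog/motorcycle/baseball/violin, house 4 = rabbit/hatchback/golf/saxophone.

pickup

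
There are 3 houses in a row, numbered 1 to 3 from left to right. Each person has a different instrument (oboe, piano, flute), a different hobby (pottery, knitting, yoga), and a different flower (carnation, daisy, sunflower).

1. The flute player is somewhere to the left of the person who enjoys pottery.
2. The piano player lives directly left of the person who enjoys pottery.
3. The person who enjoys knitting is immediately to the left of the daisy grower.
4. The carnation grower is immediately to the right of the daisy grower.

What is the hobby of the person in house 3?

pottery

Clue 4: the carnation grower is in house 3.
From clue 4, the daisy grower must be in house 2.
House 3's instrument must be oboe (nothing else left).
House 1 flower: only sunflower fits.
From clue 3, the person who enjoys knitting must be in house 1.
The flute player is narrowed to house 1 or 2; consider each.
Placing it in house 2 leads to a contradiction, so it's in house 1.
House 2 instrument: only piano fits.
Clue 2: the person who enjoys pottery is in house 3.
That leaves yoga as the hobby for house 2.
So: house 1 = flute/knitting/sunflower, house 2 = piano/yoga/daisy, house 3 = oboe/pottery/carnation.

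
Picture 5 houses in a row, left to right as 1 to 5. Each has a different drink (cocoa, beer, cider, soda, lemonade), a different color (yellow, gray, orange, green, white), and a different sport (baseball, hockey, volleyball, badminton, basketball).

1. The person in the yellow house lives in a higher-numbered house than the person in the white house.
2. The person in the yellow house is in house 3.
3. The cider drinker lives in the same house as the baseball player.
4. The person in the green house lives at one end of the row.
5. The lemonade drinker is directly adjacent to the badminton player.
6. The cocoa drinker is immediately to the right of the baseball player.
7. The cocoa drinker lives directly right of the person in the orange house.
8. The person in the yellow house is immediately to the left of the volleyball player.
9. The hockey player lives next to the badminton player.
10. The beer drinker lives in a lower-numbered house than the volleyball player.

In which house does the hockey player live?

2

Clue 2 places the person in the yellow house in house 3.
From clue 8, the volleyball player must be in house 4.
House 5 drink: only soda fits.
House 4 color: only gray fits.
House 5's color must be green (nothing else left).
House 5 sport: only basketball fits.
The only drink still possible for house 4 is lemonade.
From clue 5, the badminton player must be in house 3.
Clue 9: the hockey player is in house 2.
The only sport still possible for house 1 is baseball.
The cider drinker is in house 1 (clue 3).
By clue 6, the cocoa drinker is in house 2.
Clue 7 places the person in the orange house in house 1.
House 3 drink: only beer fits.
House 2 color: only white fits.
So: house 1 = cider/orange/baseball, house 2 = cocoa/white/hockey, house 3 = beer/yellow/badminton, house 4 = lemonade/gray/volleyball, house 5 = soda/green/basketball.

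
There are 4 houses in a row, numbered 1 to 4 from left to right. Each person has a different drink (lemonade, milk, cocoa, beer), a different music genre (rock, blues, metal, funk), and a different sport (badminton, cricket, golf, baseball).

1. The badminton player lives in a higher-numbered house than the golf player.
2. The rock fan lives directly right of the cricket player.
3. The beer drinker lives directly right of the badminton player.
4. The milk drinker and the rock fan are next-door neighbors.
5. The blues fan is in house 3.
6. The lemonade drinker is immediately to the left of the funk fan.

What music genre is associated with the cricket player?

Clue 5 places the blues fan in house 3.
That leaves metal as the music genre for house 1.
That leaves baseball as the sport for house 4.
House 2's drink must be cocoa (nothing else left).
The only drink still possible for house 4 is beer.
Clue 3 places the badminton player in house 3.
House 1 sport: only cricket fits.
So house 2 gets golf for sport.
The rock fan is in house 2 (clue 2).
The only music genre still possible for house 4 is funk.
By clue 6, the lemonade drinker is in house 3.
House 1 drink: only milk fits.
So: house 1 = milk/metal/cricket, house 2 = cocoa/rock/golf, house 3 = lemonade/blues/badminton, house 4 = beer/funk/baseball.

metal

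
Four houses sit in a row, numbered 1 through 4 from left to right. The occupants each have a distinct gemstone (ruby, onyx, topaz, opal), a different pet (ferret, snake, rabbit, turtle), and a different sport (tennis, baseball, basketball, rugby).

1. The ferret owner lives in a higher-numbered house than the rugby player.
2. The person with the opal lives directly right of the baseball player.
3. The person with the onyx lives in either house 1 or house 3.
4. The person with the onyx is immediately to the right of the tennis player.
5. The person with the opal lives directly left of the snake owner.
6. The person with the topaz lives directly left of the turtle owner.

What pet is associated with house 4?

ferret

From clue 4, the person with the onyx must be in house 3.
Clue 4 places the tennis player in house 2.
That leaves opal as the gemstone for house 2.
So house 4 gets ruby for gemstone.
That leaves rabbit as the pet for house 1.
That leaves basketball as the sport for house 4.
Clue 2 places the baseball player in house 1.
From clue 5, the snake owner must be in house 3.
By clue 6, the turtle owner is in house 2.
So house 1 gets topaz for gemstone.
That leaves ferret as the pet for house 4.
House 3 sport: only rugby fits.
So: house 1 = topaz/rabbit/baseball, house 2 = opal/turtle/tennis, house 3 = onyx/snake/rugby, house 4 = ruby/ferret/basketball.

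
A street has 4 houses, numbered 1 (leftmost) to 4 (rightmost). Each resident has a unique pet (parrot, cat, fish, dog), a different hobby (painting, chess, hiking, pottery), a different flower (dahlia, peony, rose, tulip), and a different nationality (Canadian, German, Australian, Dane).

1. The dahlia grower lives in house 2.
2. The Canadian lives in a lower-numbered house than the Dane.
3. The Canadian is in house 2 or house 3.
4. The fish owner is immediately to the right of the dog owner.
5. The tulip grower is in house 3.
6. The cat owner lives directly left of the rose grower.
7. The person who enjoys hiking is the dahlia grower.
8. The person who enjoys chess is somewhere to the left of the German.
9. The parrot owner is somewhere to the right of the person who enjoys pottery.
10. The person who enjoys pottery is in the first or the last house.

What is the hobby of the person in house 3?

By clue 1, the dahlia grower is in house 2.
By clue 5, the tulip grower is in house 3.
Clue 7 places the person who enjoys hiking in house 2.
The person who enjoys pottery is in house 1 (clue 10).
So house 4 gets painting for hobby.
House 1's flower must be peony (nothing else left).
The only flower still possible for house 4 is rose.
So house 1 gets Australian for nationality.
Clue 6: the cat owner is in house 3.
By clue 8, the German is in house 4.
House 1 pet: only dog fits.
The only hobby still possible for house 3 is chess.
House 2 nationality: only Canadian fits.
So house 3 gets Dane for nationality.
Clue 4: the fish owner is in house 2.
House 4 pet: only parrot fits.
So: house 1 = dog/pottery/peony/Australian, house 2 = fish/hiking/dahlia/Canadian, house 3 = cat/chess/tulip/Dane, house 4 = parrot/painting/rose/German.

chess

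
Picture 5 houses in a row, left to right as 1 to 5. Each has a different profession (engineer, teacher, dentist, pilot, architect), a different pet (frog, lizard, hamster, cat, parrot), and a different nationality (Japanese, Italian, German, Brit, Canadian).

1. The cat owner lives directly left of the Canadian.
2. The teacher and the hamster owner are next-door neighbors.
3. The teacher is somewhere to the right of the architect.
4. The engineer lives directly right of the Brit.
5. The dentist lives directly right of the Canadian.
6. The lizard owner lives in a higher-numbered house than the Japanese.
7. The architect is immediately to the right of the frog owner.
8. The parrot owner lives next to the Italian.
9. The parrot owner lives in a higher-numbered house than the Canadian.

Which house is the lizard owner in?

3

So house 1 gets pilot for profession.
The architect is narrowed to house 2 or 3 or 4; consider each.
Placing it in house 3 and house 4 leads to a contradiction, so it's in house 2.
The frog owner is in house 1 (clue 7).
The dentist is narrowed to house 4 or 5; consider each.
Placing it in house 5 leads to a contradiction, so it's in house 4.
The Canadian is in house 3 (clue 5).
The cat owner is in house 2 (clue 1).
That leaves lizard as the pet for house 3.
The only pet still possible for house 5 is parrot.
By clue 8, the Italian is in house 4.
That leaves hamster as the pet for house 4.
So house 2 gets Brit for nationality.
House 5 nationality: only German fits.
The engineer is in house 3 (clue 4).
The only profession still possible for house 5 is teacher.
The only nationality still possible for house 1 is Japanese.
So: house 1 = pilot/frog/Japanese, house 2 = architect/cat/Brit, house 3 = engineer/lizard/Canadian, house 4 = dentist/hamster/Italian, house 5 = teacher/parrot/German.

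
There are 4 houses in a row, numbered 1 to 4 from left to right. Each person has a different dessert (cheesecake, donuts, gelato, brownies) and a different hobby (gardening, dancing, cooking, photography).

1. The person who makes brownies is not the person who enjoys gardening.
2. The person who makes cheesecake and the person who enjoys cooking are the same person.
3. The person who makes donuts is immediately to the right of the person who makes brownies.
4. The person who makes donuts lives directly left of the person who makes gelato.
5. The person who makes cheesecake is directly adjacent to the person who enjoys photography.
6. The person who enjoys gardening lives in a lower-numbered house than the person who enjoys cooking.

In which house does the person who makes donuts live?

2

That leaves brownies as the dessert for house 1.
Clue 3 places the person who makes donuts in house 2.
Clue 4 places the person who makes gelato in house 3.
So house 4 gets cheesecake for dessert.
By clue 2, the person who enjoys cooking is in house 4.
Clue 5 places the person who enjoys photography in house 3.
House 1's hobby must be dancing (nothing else left).
That leaves gardening as the hobby for house 2.
So: house 1 = brownies/dancing, house 2 = donuts/gardening, house 3 = gelato/photography, house 4 = cheesecake/cooking.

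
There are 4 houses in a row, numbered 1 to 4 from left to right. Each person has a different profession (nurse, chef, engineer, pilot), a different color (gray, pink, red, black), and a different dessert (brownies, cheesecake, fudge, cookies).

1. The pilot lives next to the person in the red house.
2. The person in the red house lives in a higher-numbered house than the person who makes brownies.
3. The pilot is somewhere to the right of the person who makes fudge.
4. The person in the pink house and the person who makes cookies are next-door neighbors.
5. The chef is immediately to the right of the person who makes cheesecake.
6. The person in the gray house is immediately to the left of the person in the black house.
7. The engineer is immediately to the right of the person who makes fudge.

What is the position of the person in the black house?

2

House 1's profession must be nurse (nothing else left).
House 4's dessert must be cookies (nothing else left).
From clue 4, the person in the pink house must be in house 3.
The only color still possible for house 1 is gray.
Clue 1 places the pilot in house 3.
By clue 6, the person in the black house is in house 2.
The only profession still possible for house 4 is chef.
That leaves red as the color for house 4.
Clue 5 places the person who makes cheesecake in house 3.
From clue 7, the person who makes fudge must be in house 1.
That leaves engineer as the profession for house 2.
House 2 dessert: only brownies fits.
So: house 1 = nurse/gray/fudge, house 2 = engineer/black/brownies, house 3 = pilot/pink/cheesecake, house 4 = chef/red/cookies.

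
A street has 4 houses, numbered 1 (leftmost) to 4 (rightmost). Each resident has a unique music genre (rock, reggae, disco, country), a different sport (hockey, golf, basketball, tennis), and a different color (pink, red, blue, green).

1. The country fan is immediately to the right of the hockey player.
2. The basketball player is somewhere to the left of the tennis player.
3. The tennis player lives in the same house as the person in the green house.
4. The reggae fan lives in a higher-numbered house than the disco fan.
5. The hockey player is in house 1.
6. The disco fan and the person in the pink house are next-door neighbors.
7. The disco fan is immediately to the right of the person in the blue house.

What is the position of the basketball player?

By clue 5, the hockey player is in house 1.
House 1 music genre: only rock fits.
Clue 1: the country fan is in house 2.
The only music genre still possible for house 4 is reggae.
Clue 7: the person in the blue house is in house 2.
House 3's music genre must be disco (nothing else left).
The only color still possible for house 1 is red.
House 3's color must be green (nothing else left).
House 4 color: only pink fits.
From clue 3, the tennis player must be in house 3.
The only sport still possible for house 4 is golf.
So house 2 gets basketball for sport.
So: house 1 = rock/hockey/red, house 2 = country/basketball/blue, house 3 = disco/tennis/green, house 4 = reggae/golf/pink.

2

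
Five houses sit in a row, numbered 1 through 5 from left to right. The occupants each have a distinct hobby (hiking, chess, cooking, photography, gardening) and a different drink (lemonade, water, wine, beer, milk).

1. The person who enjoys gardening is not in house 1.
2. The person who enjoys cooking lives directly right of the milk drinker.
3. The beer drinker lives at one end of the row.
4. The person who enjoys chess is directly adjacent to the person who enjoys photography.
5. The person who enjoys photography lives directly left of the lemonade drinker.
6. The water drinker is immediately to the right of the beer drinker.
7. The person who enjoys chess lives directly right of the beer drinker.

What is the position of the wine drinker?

5

From clue 6, the water drinker must be in house 2.
The beer drinker is in house 1 (clue 6).
The person who enjoys chess is in house 2 (clue 7).
The person who enjoys photography is in house 3 (clue 5).
From clue 5, the lemonade drinker must be in house 4.
So house 1 gets hiking for hobby.
House 3 drink: only milk fits.
House 5's drink must be wine (nothing else left).
By clue 2, the person who enjoys cooking is in house 4.
The only hobby still possible for house 5 is gardening.
So: house 1 = hiking/beer, house 2 = chess/water, house 3 = photography/milk, house 4 = cooking/lemonade, house 5 = gardening/wine.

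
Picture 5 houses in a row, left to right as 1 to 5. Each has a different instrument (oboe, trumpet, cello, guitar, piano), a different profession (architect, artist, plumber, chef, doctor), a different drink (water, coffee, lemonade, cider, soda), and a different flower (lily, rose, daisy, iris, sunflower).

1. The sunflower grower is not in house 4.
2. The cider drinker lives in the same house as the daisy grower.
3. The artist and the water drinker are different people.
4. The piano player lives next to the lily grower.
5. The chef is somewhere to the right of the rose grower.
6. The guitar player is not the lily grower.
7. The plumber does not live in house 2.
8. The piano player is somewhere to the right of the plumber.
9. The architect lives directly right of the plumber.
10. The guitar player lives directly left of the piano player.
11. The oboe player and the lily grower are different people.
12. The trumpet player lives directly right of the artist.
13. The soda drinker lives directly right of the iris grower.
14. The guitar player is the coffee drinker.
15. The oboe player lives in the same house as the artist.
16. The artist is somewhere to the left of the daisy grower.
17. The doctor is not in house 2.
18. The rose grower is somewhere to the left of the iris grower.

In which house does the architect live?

4

The architect is narrowed to house 2 or 4 or 5; consider each.
Placing it in house 2 and house 5 leads to a contradiction, so it's in house 4.
Clue 9 places the plumber in house 3.
The guitar player is narrowed to house 3 or 4; consider each.
Placing it in house 4 leads to a contradiction, so it's in house 3.
Clue 10 places the piano player in house 4.
Clue 14: the coffee drinker is in house 3.
That leaves cello as the instrument for house 5.
By clue 4, the lily grower is in house 5.
The artist is in house 1 (clue 12).
From clue 15, the oboe player must be in house 1.
House 2's instrument must be trumpet (nothing else left).
So house 2 gets chef for profession.
So house 5 gets doctor for profession.
Clue 5 places the rose grower in house 1.
That leaves lemonade as the drink for house 1.
The cider drinker is narrowed to house 2 or 4; consider each.
Placing it in house 4 leads to a contradiction, so it's in house 2.
From clue 2, the daisy grower must be in house 2.
House 3's flower must be sunflower (nothing else left).
House 4 flower: only iris fits.
Clue 13 places the soda drinker in house 5.
House 4 drink: only water fits.
So: house 1 = oboe/artist/lemonade/rose, house 2 = trumpet/chef/cider/daisy, house 3 = guitar/plumber/coffee/sunflower, house 4 = piano/architect/water/iris, house 5 = cello/doctor/soda/lily.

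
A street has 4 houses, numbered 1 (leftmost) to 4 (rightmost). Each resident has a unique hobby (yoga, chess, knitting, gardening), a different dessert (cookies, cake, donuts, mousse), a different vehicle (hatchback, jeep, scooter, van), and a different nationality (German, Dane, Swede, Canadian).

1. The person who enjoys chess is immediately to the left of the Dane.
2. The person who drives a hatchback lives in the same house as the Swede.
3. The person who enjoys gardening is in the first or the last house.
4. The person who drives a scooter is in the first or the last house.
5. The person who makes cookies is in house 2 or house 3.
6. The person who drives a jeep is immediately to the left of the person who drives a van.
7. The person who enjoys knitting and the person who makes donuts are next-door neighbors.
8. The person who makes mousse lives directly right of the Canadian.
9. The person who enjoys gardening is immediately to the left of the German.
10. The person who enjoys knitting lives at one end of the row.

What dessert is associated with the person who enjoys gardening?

cake

From clue 9, the person who enjoys gardening must be in house 1.
The German is in house 2 (clue 9).
Clue 7 places the person who makes donuts in house 3.
House 4 hobby: only knitting fits.
The only dessert still possible for house 1 is cake.
That leaves mousse as the dessert for house 4.
Clue 8: the Canadian is in house 3.
So house 2 gets cookies for dessert.
The only nationality still possible for house 1 is Swede.
The only nationality still possible for house 4 is Dane.
From clue 1, the person who enjoys chess must be in house 3.
By clue 2, the person who drives a hatchback is in house 1.
The only hobby still possible for house 2 is yoga.
House 4's vehicle must be scooter (nothing else left).
Clue 6 places the person who drives a jeep in house 2.
The person who drives a van is in house 3 (clue 6).
So: house 1 = gardening/cake/hatchback/Swede, house 2 = yoga/cookies/jeep/German, house 3 = chess/donuts/van/Canadian, house 4 = knitting/mousse/scooter/Dane.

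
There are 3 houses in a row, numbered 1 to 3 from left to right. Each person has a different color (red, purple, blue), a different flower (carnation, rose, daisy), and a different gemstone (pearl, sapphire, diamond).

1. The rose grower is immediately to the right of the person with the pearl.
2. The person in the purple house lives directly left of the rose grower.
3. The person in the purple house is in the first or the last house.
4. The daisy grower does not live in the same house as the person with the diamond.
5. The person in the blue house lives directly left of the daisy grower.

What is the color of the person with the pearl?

purple

The person in the purple house is in house 1 (clue 3).
So house 2 gets blue for color.
House 3's color must be red (nothing else left).
House 1's flower must be carnation (nothing else left).
From clue 2, the rose grower must be in house 2.
By clue 5, the daisy grower is in house 3.
Clue 1 places the person with the pearl in house 1.
House 2 gemstone: only diamond fits.
That leaves sapphire as the gemstone for house 3.
So: house 1 = purple/carnation/pearl, house 2 = blue/rose/diamond, house 3 = red/daisy/sapphire.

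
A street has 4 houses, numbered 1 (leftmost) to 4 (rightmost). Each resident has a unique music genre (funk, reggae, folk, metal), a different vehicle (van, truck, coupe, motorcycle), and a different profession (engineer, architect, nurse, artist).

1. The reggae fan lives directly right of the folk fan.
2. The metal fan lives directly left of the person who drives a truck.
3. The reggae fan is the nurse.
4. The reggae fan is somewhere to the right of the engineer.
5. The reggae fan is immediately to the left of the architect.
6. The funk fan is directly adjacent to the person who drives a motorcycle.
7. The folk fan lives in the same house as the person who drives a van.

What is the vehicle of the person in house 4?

House 4's music genre must be funk (nothing else left).
From clue 6, the person who drives a motorcycle must be in house 3.
The folk fan is narrowed to house 1 or 2; consider each.
Placing it in house 2 leads to a contradiction, so it's in house 1.
Clue 1: the reggae fan is in house 2.
Clue 3 places the nurse in house 2.
The engineer is in house 1 (clue 4).
Clue 5 places the architect in house 3.
Clue 7 places the person who drives a van in house 1.
That leaves metal as the music genre for house 3.
House 4 profession: only artist fits.
From clue 2, the person who drives a truck must be in house 4.
The only vehicle still possible for house 2 is coupe.
So: house 1 = folk/van/engineer, house 2 = reggae/coupe/nurse, house 3 = metal/motorcycle/architect, house 4 = funk/truck/artist.

truck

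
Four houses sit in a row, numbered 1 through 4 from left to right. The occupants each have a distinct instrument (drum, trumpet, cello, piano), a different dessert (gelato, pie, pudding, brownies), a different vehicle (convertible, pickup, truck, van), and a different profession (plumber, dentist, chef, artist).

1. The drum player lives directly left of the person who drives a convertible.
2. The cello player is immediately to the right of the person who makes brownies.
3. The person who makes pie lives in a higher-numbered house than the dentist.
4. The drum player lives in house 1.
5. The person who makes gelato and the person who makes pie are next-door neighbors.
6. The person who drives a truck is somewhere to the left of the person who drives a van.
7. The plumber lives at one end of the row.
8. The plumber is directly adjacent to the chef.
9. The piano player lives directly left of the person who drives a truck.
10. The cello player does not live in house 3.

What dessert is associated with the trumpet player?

brownies

From clue 4, the drum player must be in house 1.
That leaves piano as the instrument for house 2.
House 3 instrument: only trumpet fits.
That leaves cello as the instrument for house 4.
House 1's vehicle must be pickup (nothing else left).
From clue 1, the person who drives a convertible must be in house 2.
Clue 2 places the person who makes brownies in house 3.
Clue 9 places the person who drives a truck in house 3.
That leaves van as the vehicle for house 4.
The person who makes gelato is in house 1 (clue 5).
By clue 5, the person who makes pie is in house 2.
House 4 dessert: only pudding fits.
Clue 3: the dentist is in house 1.
Clue 8: the chef is in house 3.
So house 2 gets artist for profession.
House 4's profession must be plumber (nothing else left).
So: house 1 = drum/gelato/pickup/dentist, house 2 = piano/pie/convertible/artist, house 3 = trumpet/brownies/truck/chef, house 4 = cello/pudding/van/plumber.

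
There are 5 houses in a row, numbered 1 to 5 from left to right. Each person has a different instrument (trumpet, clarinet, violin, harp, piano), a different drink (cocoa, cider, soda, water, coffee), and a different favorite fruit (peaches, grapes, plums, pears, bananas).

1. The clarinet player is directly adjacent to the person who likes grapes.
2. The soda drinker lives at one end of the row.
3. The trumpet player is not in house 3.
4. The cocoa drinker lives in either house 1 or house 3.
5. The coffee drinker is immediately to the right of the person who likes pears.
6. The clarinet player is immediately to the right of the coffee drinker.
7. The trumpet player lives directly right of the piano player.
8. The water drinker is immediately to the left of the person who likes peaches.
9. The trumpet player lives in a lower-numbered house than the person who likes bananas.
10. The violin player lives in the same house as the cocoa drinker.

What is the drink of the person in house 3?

The piano player is narrowed to house 1 or 3; consider each.
Placing it in house 3 leads to a contradiction, so it's in house 1.
Clue 7 places the trumpet player in house 2.
Clue 10: the cocoa drinker is in house 3.
House 3 instrument: only violin fits.
The clarinet player is in house 5 (clue 6).
Clue 6: the coffee drinker is in house 4.
So house 4 gets harp for instrument.
Clue 1: the person who likes grapes is in house 4.
From clue 5, the person who likes pears must be in house 3.
The only favorite fruit still possible for house 1 is plums.
That leaves peaches as the favorite fruit for house 2.
House 5 favorite fruit: only bananas fits.
Clue 8 places the water drinker in house 1.
House 2 drink: only cider fits.
The only drink still possible for house 5 is soda.
So: house 1 = piano/water/plums, house 2 = trumpet/cider/peaches, house 3 = violin/cocoa/pears, house 4 = harp/coffee/grapes, house 5 = clarinet/soda/bananas.

cocoa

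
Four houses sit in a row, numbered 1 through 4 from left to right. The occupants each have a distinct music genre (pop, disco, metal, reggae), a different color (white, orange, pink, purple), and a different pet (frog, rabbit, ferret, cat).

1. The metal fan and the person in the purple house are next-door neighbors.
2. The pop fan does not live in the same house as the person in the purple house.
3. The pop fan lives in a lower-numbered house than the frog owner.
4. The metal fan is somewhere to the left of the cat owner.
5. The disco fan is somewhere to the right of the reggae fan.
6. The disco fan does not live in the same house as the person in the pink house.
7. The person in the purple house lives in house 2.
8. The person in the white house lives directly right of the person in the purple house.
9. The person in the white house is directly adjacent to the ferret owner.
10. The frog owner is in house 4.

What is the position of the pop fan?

3

Clue 7: the person in the purple house is in house 2.
From clue 8, the person in the white house must be in house 3.
By clue 10, the frog owner is in house 4.
House 4 music genre: only disco fits.
So house 1 gets rabbit for pet.
So house 2 gets ferret for pet.
The only pet still possible for house 3 is cat.
Clue 4: the metal fan is in house 1.
Clue 6 places the person in the pink house in house 1.
House 2 music genre: only reggae fits.
House 3 music genre: only pop fits.
House 4 color: only orange fits.
So: house 1 = metal/pink/rabbit, house 2 = reggae/purple/ferret, house 3 = pop/white/cat, house 4 = disco/orange/frog.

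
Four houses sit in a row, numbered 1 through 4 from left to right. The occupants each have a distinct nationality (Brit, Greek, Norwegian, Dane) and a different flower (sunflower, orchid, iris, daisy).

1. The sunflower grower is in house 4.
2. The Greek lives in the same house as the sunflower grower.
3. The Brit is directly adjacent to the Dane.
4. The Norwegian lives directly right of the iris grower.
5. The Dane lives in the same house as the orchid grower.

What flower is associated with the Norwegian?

The sunflower grower is in house 4 (clue 1).
Clue 2 places the Greek in house 4.
The Norwegian is narrowed to house 2 or 3; consider each.
Placing it in house 2 leads to a contradiction, so it's in house 3.
Clue 4 places the iris grower in house 2.
Clue 5 places the Dane in house 1.
By clue 5, the orchid grower is in house 1.
House 2 nationality: only Brit fits.
House 3 flower: only daisy fits.
So: house 1 = Dane/orchid, house 2 = Brit/iris, house 3 = Norwegian/daisy, house 4 = Greek/sunflower.

daisy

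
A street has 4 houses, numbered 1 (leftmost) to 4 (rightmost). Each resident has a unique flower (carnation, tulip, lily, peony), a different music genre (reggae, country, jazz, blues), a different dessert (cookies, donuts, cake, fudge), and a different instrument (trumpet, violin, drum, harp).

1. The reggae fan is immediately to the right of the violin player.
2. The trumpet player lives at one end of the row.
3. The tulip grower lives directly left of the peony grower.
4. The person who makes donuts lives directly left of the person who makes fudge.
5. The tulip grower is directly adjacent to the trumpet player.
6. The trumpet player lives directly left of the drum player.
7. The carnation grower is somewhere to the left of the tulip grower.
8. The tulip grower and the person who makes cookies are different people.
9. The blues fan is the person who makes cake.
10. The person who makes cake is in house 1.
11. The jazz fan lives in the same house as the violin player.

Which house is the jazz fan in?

From clue 6, the trumpet player must be in house 1.
Clue 6: the drum player is in house 2.
Clue 10: the person who makes cake is in house 1.
House 4's instrument must be harp (nothing else left).
Clue 1: the reggae fan is in house 4.
By clue 5, the tulip grower is in house 2.
By clue 7, the carnation grower is in house 1.
Clue 9 places the blues fan in house 1.
The jazz fan is in house 3 (clue 11).
That leaves country as the music genre for house 2.
House 2's dessert must be donuts (nothing else left).
That leaves violin as the instrument for house 3.
Clue 3 places the peony grower in house 3.
Clue 4: the person who makes fudge is in house 3.
So house 4 gets lily for flower.
House 4 dessert: only cookies fits.
So: house 1 = carnation/blues/cake/trumpet, house 2 = tulip/country/donuts/drum, house 3 = peony/jazz/fudge/violin, house 4 = lily/reggae/cookies/harp.

3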